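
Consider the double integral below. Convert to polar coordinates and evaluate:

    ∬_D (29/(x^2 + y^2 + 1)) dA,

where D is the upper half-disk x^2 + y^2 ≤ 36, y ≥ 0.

The region D is 0 ≤ r ≤ 6, 0 ≤ θ ≤ π in polar coordinates, where x = r cos(θ), y = r sin(θ), and dA = r dr dθ.

Under the substitution, the integrand becomes 29/(r^2 + 1), so

    ∬_D (29/(x^2 + y^2 + 1)) dA = ∫_{0}^{π} ∫_{0}^{6} (29/(r^2 + 1)) · r dr dθ.

Inner integral (in r): ∫_{0}^{6} (29/(r^2 + 1)) · r dr = 29log(37)/2.

Outer integral (in θ): ∫_{0}^{π} (29log(37)/2) dθ = 29π log(37)/2.

Therefore ∬_D (29/(x^2 + y^2 + 1)) dA = 29π log(37)/2.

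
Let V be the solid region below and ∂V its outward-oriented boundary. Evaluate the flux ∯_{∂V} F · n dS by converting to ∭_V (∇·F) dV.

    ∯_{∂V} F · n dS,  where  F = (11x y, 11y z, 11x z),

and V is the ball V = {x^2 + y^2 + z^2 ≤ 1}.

By the divergence theorem,

    ∯_{∂V} F · n dS = ∭_V (∇ · F) dV.

Compute the divergence:
    ∇ · F = ∂F_x/∂x + ∂F_y/∂y + ∂F_z/∂z = 11y + 11z + 11x = 11x + 11y + 11z.

In spherical coordinates, x = ρ sin(φ) cos(θ), y = ρ sin(φ) sin(θ), z = ρ cos(φ), dV = ρ^2 sin(φ) dρ dφ dθ, with 0 ≤ ρ ≤ 1, 0 ≤ φ ≤ π, 0 ≤ θ ≤ 2π.

The integrand, after substitution and multiplying by the volume element, becomes (11ρ (sqrt(2)sin(φ)sin(θ + π/4) + cos(φ))) · ρ^2 sin(φ), so

    ∭_V (∇·F) dV = ∫_0^{2π} ∫_0^{π} ∫_0^{1} (11ρ (sqrt(2)sin(φ)sin(θ + π/4) + cos(φ))) · ρ^2 sin(φ) dρ dφ dθ.

Inner (ρ from 0 to 1): 11(sqrt(2)sin(φ)sin(θ + π/4) + cos(φ))sin(φ)/4.
Middle (φ from 0 to π): 11sqrt(2)π sin(θ + π/4)/8.
Outer (θ from 0 to 2π): 0.

Therefore ∯_{∂V} F · n dS = 0.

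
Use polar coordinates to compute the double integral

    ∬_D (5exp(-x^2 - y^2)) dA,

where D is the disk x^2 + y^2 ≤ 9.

The region D is 0 ≤ r ≤ 3, 0 ≤ θ ≤ 2π in polar coordinates, where x = r cos(θ), y = r sin(θ), and dA = r dr dθ.

Under the substitution, the integrand becomes 5exp(-r^2), so

    ∬_D (5exp(-x^2 - y^2)) dA = ∫_{0}^{2π} ∫_{0}^{3} (5exp(-r^2)) · r dr dθ.

Inner integral (in r): ∫_{0}^{3} (5exp(-r^2)) · r dr = 5/2 - 5exp(-9)/2.

Outer integral (in θ): ∫_{0}^{2π} (5/2 - 5exp(-9)/2) dθ = -5π exp(-9) + 5π.

Therefore ∬_D (5exp(-x^2 - y^2)) dA = -5π exp(-9) + 5π.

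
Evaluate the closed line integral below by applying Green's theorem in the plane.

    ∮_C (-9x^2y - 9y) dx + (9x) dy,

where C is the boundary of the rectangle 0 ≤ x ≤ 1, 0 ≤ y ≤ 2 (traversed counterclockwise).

Green's theorem converts the closed line integral into a double integral over the enclosed region D:

    ∮_C P dx + Q dy = ∬_D (∂Q/∂x - ∂P/∂y) dA.

Here P = -9x^2y - 9y, Q = 9x, so

    ∂Q/∂x = 9,    ∂P/∂y = -9x^2 - 9,
    ∂Q/∂x - ∂P/∂y = 9x^2 + 18.

D is the region 0 ≤ x ≤ 1, 0 ≤ y ≤ 2. Evaluating the double integral:

    ∬_D (9x^2 + 18) dA = ∫_0^{1} ∫_0^{2} (9x^2 + 18) dy dx.

Inner (y from 0 to 2): 18x^2 + 36.
Outer (x from 0 to 1): 42.

Therefore ∮_C P dx + Q dy = 42.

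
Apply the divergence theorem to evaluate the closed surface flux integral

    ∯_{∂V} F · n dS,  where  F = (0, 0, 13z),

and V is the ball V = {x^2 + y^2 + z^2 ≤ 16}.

By the divergence theorem,

    ∯_{∂V} F · n dS = ∭_V (∇ · F) dV.

Compute the divergence:
    ∇ · F = ∂F_x/∂x + ∂F_y/∂y + ∂F_z/∂z = 0 + 0 + 13 = 13.

In spherical coordinates, x = ρ sin(φ) cos(θ), y = ρ sin(φ) sin(θ), z = ρ cos(φ), dV = ρ^2 sin(φ) dρ dφ dθ, with 0 ≤ ρ ≤ 4, 0 ≤ φ ≤ π, 0 ≤ θ ≤ 2π.

The integrand, after substitution and multiplying by the volume element, becomes (13) · ρ^2 sin(φ), so

    ∭_V (∇·F) dV = ∫_0^{2π} ∫_0^{π} ∫_0^{4} (13) · ρ^2 sin(φ) dρ dφ dθ.

Inner (ρ from 0 to 4): 832sin(φ)/3.
Middle (φ from 0 to π): 1664/3.
Outer (θ from 0 to 2π): 3328π/3.

Therefore ∯_{∂V} F · n dS = 3328π/3.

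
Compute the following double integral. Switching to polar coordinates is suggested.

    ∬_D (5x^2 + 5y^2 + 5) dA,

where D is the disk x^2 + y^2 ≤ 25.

The region D is 0 ≤ r ≤ 5, 0 ≤ θ ≤ 2π in polar coordinates, where x = r cos(θ), y = r sin(θ), and dA = r dr dθ.

Under the substitution, the integrand becomes 5r^2 + 5, so

    ∬_D (5x^2 + 5y^2 + 5) dA = ∫_{0}^{2π} ∫_{0}^{5} (5r^2 + 5) · r dr dθ.

Inner integral (in r): ∫_{0}^{5} (5r^2 + 5) · r dr = 3375/4.

Outer integral (in θ): ∫_{0}^{2π} (3375/4) dθ = 3375π/2.

Therefore ∬_D (5x^2 + 5y^2 + 5) dA = 3375π/2.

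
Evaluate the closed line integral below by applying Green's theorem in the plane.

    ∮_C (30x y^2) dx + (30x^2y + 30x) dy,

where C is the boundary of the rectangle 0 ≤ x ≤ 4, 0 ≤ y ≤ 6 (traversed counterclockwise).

Green's theorem converts the closed line integral into a double integral over the enclosed region D:

    ∮_C P dx + Q dy = ∬_D (∂Q/∂x - ∂P/∂y) dA.

Here P = 30x y^2, Q = 30x^2y + 30x, so

    ∂Q/∂x = 60x y + 30,    ∂P/∂y = 60x y,
    ∂Q/∂x - ∂P/∂y = 30.

D is the region 0 ≤ x ≤ 4, 0 ≤ y ≤ 6. Evaluating the double integral:

    ∬_D (30) dA = ∫_0^{4} ∫_0^{6} (30) dy dx.

Inner (y from 0 to 6): 180.
Outer (x from 0 to 4): 720.

Therefore ∮_C P dx + Q dy = 720.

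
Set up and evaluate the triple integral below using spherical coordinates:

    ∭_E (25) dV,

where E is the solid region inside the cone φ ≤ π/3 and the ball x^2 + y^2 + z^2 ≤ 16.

In spherical coordinates, x = ρ sin(φ) cos(θ), y = ρ sin(φ) sin(θ), z = ρ cos(φ), and dV = ρ^2 sin(φ) dρ dφ dθ.

The integrand becomes 25, so

    ∭_E (25) dV = ∫_{0}^{2π} ∫_{0}^{π/3} ∫_{0}^{4} (25) · ρ^2 sin(φ) dρ dφ dθ.

Inner (ρ): 1600sin(φ)/3.
Middle (φ): 800/3.
Outer (θ): 1600π/3.

Therefore the triple integral equals 1600π/3.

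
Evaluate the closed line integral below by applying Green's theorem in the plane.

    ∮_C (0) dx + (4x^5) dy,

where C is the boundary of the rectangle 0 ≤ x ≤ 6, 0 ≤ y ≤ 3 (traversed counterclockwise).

Green's theorem converts the closed line integral into a double integral over the enclosed region D:

    ∮_C P dx + Q dy = ∬_D (∂Q/∂x - ∂P/∂y) dA.

Here P = 0, Q = 4x^5, so

    ∂Q/∂x = 20x^4,    ∂P/∂y = 0,
    ∂Q/∂x - ∂P/∂y = 20x^4.

D is the region 0 ≤ x ≤ 6, 0 ≤ y ≤ 3. Evaluating the double integral:

    ∬_D (20x^4) dA = ∫_0^{6} ∫_0^{3} (20x^4) dy dx.

Inner (y from 0 to 3): 60x^4.
Outer (x from 0 to 6): 93312.

Therefore ∮_C P dx + Q dy = 93312.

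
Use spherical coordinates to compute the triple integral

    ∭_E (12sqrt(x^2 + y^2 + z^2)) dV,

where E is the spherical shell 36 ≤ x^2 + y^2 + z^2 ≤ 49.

In spherical coordinates, x = ρ sin(φ) cos(θ), y = ρ sin(φ) sin(θ), z = ρ cos(φ), and dV = ρ^2 sin(φ) dρ dφ dθ.

The integrand becomes 12ρ, so

    ∭_E (12sqrt(x^2 + y^2 + z^2)) dV = ∫_{0}^{2π} ∫_{0}^{π} ∫_{6}^{7} (12ρ) · ρ^2 sin(φ) dρ dφ dθ.

Inner (ρ): 3315sin(φ).
Middle (φ): 6630.
Outer (θ): 13260π.

Therefore the triple integral equals 13260π.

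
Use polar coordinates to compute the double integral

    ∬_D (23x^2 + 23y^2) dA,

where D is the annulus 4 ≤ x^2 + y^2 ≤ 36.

The region D is 2 ≤ r ≤ 6, 0 ≤ θ ≤ 2π in polar coordinates, where x = r cos(θ), y = r sin(θ), and dA = r dr dθ.

Under the substitution, the integrand becomes 23r^2, so

    ∬_D (23x^2 + 23y^2) dA = ∫_{0}^{2π} ∫_{2}^{6} (23r^2) · r dr dθ.

Inner integral (in r): ∫_{2}^{6} (23r^2) · r dr = 7360.

Outer integral (in θ): ∫_{0}^{2π} (7360) dθ = 14720π.

Therefore ∬_D (23x^2 + 23y^2) dA = 14720π.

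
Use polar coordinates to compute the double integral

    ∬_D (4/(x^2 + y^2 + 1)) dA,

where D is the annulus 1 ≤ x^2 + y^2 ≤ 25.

The region D is 1 ≤ r ≤ 5, 0 ≤ θ ≤ 2π in polar coordinates, where x = r cos(θ), y = r sin(θ), and dA = r dr dθ.

Under the substitution, the integrand becomes 4/(r^2 + 1), so

    ∬_D (4/(x^2 + y^2 + 1)) dA = ∫_{0}^{2π} ∫_{1}^{5} (4/(r^2 + 1)) · r dr dθ.

Inner integral (in r): ∫_{1}^{5} (4/(r^2 + 1)) · r dr = log(169).

Outer integral (in θ): ∫_{0}^{2π} (log(169)) dθ = 4π log(13).

Therefore ∬_D (4/(x^2 + y^2 + 1)) dA = 4π log(13).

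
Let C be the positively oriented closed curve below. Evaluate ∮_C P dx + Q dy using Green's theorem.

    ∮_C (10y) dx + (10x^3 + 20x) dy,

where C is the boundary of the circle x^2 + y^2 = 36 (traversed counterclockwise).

Green's theorem converts the closed line integral into a double integral over the enclosed region D:

    ∮_C P dx + Q dy = ∬_D (∂Q/∂x - ∂P/∂y) dA.

Here P = 10y, Q = 10x^3 + 20x, so

    ∂Q/∂x = 30x^2 + 20,    ∂P/∂y = 10,
    ∂Q/∂x - ∂P/∂y = 30x^2 + 10.

D is the region x^2 + y^2 ≤ 36. Evaluating the double integral:

In polar coordinates (x = r cos θ, y = r sin θ, dA = r dr dθ) the integrand becomes 30r^2cos(θ)^2 + 10, so

    ∬_D (30x^2 + 10) dA = ∫_0^{2π} ∫_0^{6} (30r^2cos(θ)^2 + 10) · r dr dθ.

Inner (r from 0 to 6): 9720cos(θ)^2 + 180.
Outer (θ from 0 to 2π): 10080π.

Therefore ∮_C P dx + Q dy = 10080π.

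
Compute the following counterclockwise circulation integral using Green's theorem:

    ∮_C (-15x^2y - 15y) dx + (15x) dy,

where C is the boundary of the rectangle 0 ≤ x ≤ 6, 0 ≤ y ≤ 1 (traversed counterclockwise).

Green's theorem converts the closed line integral into a double integral over the enclosed region D:

    ∮_C P dx + Q dy = ∬_D (∂Q/∂x - ∂P/∂y) dA.

Here P = -15x^2y - 15y, Q = 15x, so

    ∂Q/∂x = 15,    ∂P/∂y = -15x^2 - 15,
    ∂Q/∂x - ∂P/∂y = 15x^2 + 30.

D is the region 0 ≤ x ≤ 6, 0 ≤ y ≤ 1. Evaluating the double integral:

    ∬_D (15x^2 + 30) dA = ∫_0^{6} ∫_0^{1} (15x^2 + 30) dy dx.

Inner (y from 0 to 1): 15x^2 + 30.
Outer (x from 0 to 6): 1260.

Therefore ∮_C P dx + Q dy = 1260.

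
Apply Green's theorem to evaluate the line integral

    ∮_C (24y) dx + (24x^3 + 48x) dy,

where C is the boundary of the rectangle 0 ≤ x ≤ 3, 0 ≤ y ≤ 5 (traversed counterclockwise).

Green's theorem converts the closed line integral into a double integral over the enclosed region D:

    ∮_C P dx + Q dy = ∬_D (∂Q/∂x - ∂P/∂y) dA.

Here P = 24y, Q = 24x^3 + 48x, so

    ∂Q/∂x = 72x^2 + 48,    ∂P/∂y = 24,
    ∂Q/∂x - ∂P/∂y = 72x^2 + 24.

D is the region 0 ≤ x ≤ 3, 0 ≤ y ≤ 5. Evaluating the double integral:

    ∬_D (72x^2 + 24) dA = ∫_0^{3} ∫_0^{5} (72x^2 + 24) dy dx.

Inner (y from 0 to 5): 360x^2 + 120.
Outer (x from 0 to 3): 3600.

Therefore ∮_C P dx + Q dy = 3600.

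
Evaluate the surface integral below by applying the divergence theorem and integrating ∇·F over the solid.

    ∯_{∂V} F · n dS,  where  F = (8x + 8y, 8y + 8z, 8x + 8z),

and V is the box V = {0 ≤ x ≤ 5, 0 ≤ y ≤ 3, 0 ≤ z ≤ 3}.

By the divergence theorem,

    ∯_{∂V} F · n dS = ∭_V (∇ · F) dV.

Compute the divergence:
    ∇ · F = ∂F_x/∂x + ∂F_y/∂y + ∂F_z/∂z = 8 + 8 + 8 = 24.

V is a rectangular box, so dV = dx dy dz with 0 ≤ x ≤ 5, 0 ≤ y ≤ 3, 0 ≤ z ≤ 3.

Integrate (24) over V as an iterated integral:

    ∭_V (∇·F) dV = ∫_0^{5} ∫_0^{3} ∫_0^{3} (24) dz dy dx.

Inner (z from 0 to 3): 72.
Middle (y from 0 to 3): 216.
Outer (x from 0 to 5): 1080.

Therefore ∯_{∂V} F · n dS = 1080.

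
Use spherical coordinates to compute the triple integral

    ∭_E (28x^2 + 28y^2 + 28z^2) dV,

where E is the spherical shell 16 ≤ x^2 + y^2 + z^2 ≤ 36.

In spherical coordinates, x = ρ sin(φ) cos(θ), y = ρ sin(φ) sin(θ), z = ρ cos(φ), and dV = ρ^2 sin(φ) dρ dφ dθ.

The integrand becomes 28ρ^2, so

    ∭_E (28x^2 + 28y^2 + 28z^2) dV = ∫_{0}^{2π} ∫_{0}^{π} ∫_{4}^{6} (28ρ^2) · ρ^2 sin(φ) dρ dφ dθ.

Inner (ρ): 189056sin(φ)/5.
Middle (φ): 378112/5.
Outer (θ): 756224π/5.

Therefore the triple integral equals 756224π/5.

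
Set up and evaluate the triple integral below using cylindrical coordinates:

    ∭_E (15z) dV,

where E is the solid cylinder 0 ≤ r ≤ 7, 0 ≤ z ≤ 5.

In cylindrical coordinates, x = r cos(θ), y = r sin(θ), z = z, and dV = r dr dθ dz.

The integrand becomes 15z, so

    ∭_E (15z) dV = ∫_{0}^{2π} ∫_{0}^{7} ∫_{0}^{5} (15z) · r dz dr dθ.

Inner (z): 375r/2.
Middle (r from 0 to 7): 18375/4.
Outer (θ): 18375π/2.

Therefore the triple integral equals 18375π/2.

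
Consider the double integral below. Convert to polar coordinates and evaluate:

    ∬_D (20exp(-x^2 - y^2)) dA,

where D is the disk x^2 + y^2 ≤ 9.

The region D is 0 ≤ r ≤ 3, 0 ≤ θ ≤ 2π in polar coordinates, where x = r cos(θ), y = r sin(θ), and dA = r dr dθ.

Under the substitution, the integrand becomes 20exp(-r^2), so

    ∬_D (20exp(-x^2 - y^2)) dA = ∫_{0}^{2π} ∫_{0}^{3} (20exp(-r^2)) · r dr dθ.

Inner integral (in r): ∫_{0}^{3} (20exp(-r^2)) · r dr = 10 - 10exp(-9).

Outer integral (in θ): ∫_{0}^{2π} (10 - 10exp(-9)) dθ = -20π exp(-9) + 20π.

Therefore ∬_D (20exp(-x^2 - y^2)) dA = -20π exp(-9) + 20π.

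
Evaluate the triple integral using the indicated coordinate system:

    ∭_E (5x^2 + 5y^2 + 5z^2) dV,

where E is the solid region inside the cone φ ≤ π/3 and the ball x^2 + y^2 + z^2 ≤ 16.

In spherical coordinates, x = ρ sin(φ) cos(θ), y = ρ sin(φ) sin(θ), z = ρ cos(φ), and dV = ρ^2 sin(φ) dρ dφ dθ.

The integrand becomes 5ρ^2, so

    ∭_E (5x^2 + 5y^2 + 5z^2) dV = ∫_{0}^{2π} ∫_{0}^{π/3} ∫_{0}^{4} (5ρ^2) · ρ^2 sin(φ) dρ dφ dθ.

Inner (ρ): 1024sin(φ).
Middle (φ): 512.
Outer (θ): 1024π.

Therefore the triple integral equals 1024π.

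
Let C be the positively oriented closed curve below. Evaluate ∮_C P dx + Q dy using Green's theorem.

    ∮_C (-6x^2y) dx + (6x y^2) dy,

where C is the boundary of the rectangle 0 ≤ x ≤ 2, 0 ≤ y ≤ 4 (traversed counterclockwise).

Green's theorem converts the closed line integral into a double integral over the enclosed region D:

    ∮_C P dx + Q dy = ∬_D (∂Q/∂x - ∂P/∂y) dA.

Here P = -6x^2y, Q = 6x y^2, so

    ∂Q/∂x = 6y^2,    ∂P/∂y = -6x^2,
    ∂Q/∂x - ∂P/∂y = 6x^2 + 6y^2.

D is the region 0 ≤ x ≤ 2, 0 ≤ y ≤ 4. Evaluating the double integral:

    ∬_D (6x^2 + 6y^2) dA = ∫_0^{2} ∫_0^{4} (6x^2 + 6y^2) dy dx.

Inner (y from 0 to 4): 24x^2 + 128.
Outer (x from 0 to 2): 320.

Therefore ∮_C P dx + Q dy = 320.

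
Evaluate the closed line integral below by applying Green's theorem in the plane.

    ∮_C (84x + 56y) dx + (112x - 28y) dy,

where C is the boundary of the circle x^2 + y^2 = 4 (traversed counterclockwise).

Green's theorem converts the closed line integral into a double integral over the enclosed region D:

    ∮_C P dx + Q dy = ∬_D (∂Q/∂x - ∂P/∂y) dA.

Here P = 84x + 56y, Q = 112x - 28y, so

    ∂Q/∂x = 112,    ∂P/∂y = 56,
    ∂Q/∂x - ∂P/∂y = 56.

D is the region x^2 + y^2 ≤ 4. Evaluating the double integral:

In polar coordinates (x = r cos θ, y = r sin θ, dA = r dr dθ) the integrand becomes 56, so

    ∬_D (56) dA = ∫_0^{2π} ∫_0^{2} (56) · r dr dθ.

Inner (r from 0 to 2): 112.
Outer (θ from 0 to 2π): 224π.

Therefore ∮_C P dx + Q dy = 224π.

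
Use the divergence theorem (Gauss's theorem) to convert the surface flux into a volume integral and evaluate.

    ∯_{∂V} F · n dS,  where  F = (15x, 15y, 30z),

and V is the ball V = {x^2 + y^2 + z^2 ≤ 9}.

By the divergence theorem,

    ∯_{∂V} F · n dS = ∭_V (∇ · F) dV.

Compute the divergence:
    ∇ · F = ∂F_x/∂x + ∂F_y/∂y + ∂F_z/∂z = 15 + 15 + 30 = 60.

In spherical coordinates, x = ρ sin(φ) cos(θ), y = ρ sin(φ) sin(θ), z = ρ cos(φ), dV = ρ^2 sin(φ) dρ dφ dθ, with 0 ≤ ρ ≤ 3, 0 ≤ φ ≤ π, 0 ≤ θ ≤ 2π.

The integrand, after substitution and multiplying by the volume element, becomes (60) · ρ^2 sin(φ), so

    ∭_V (∇·F) dV = ∫_0^{2π} ∫_0^{π} ∫_0^{3} (60) · ρ^2 sin(φ) dρ dφ dθ.

Inner (ρ from 0 to 3): 540sin(φ).
Middle (φ from 0 to π): 1080.
Outer (θ from 0 to 2π): 2160π.

Therefore ∯_{∂V} F · n dS = 2160π.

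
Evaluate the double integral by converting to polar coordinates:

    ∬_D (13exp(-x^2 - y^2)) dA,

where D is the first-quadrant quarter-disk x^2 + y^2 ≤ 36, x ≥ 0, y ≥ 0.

The region D is 0 ≤ r ≤ 6, 0 ≤ θ ≤ π/2 in polar coordinates, where x = r cos(θ), y = r sin(θ), and dA = r dr dθ.

Under the substitution, the integrand becomes 13exp(-r^2), so

    ∬_D (13exp(-x^2 - y^2)) dA = ∫_{0}^{π/2} ∫_{0}^{6} (13exp(-r^2)) · r dr dθ.

Inner integral (in r): ∫_{0}^{6} (13exp(-r^2)) · r dr = 13/2 - 13exp(-36)/2.

Outer integral (in θ): ∫_{0}^{π/2} (13/2 - 13exp(-36)/2) dθ = -13π (1 - exp(36))exp(-36)/4.

Therefore ∬_D (13exp(-x^2 - y^2)) dA = -13π (1 - exp(36))exp(-36)/4.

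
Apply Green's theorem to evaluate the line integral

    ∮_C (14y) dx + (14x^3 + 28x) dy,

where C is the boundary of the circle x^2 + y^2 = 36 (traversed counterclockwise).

Green's theorem converts the closed line integral into a double integral over the enclosed region D:

    ∮_C P dx + Q dy = ∬_D (∂Q/∂x - ∂P/∂y) dA.

Here P = 14y, Q = 14x^3 + 28x, so

    ∂Q/∂x = 42x^2 + 28,    ∂P/∂y = 14,
    ∂Q/∂x - ∂P/∂y = 42x^2 + 14.

D is the region x^2 + y^2 ≤ 36. Evaluating the double integral:

In polar coordinates (x = r cos θ, y = r sin θ, dA = r dr dθ) the integrand becomes 42r^2cos(θ)^2 + 14, so

    ∬_D (42x^2 + 14) dA = ∫_0^{2π} ∫_0^{6} (42r^2cos(θ)^2 + 14) · r dr dθ.

Inner (r from 0 to 6): 13608cos(θ)^2 + 252.
Outer (θ from 0 to 2π): 14112π.

Therefore ∮_C P dx + Q dy = 14112π.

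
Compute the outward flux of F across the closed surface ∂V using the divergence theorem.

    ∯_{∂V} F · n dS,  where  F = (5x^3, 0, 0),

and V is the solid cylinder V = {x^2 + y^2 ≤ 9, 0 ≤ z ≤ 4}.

By the divergence theorem,

    ∯_{∂V} F · n dS = ∭_V (∇ · F) dV.

Compute the divergence:
    ∇ · F = ∂F_x/∂x + ∂F_y/∂y + ∂F_z/∂z = 15x^2 + 0 + 0 = 15x^2.

In cylindrical coordinates, x = r cos(θ), y = r sin(θ), z = z, dV = r dr dθ dz, with 0 ≤ r ≤ 3, 0 ≤ θ ≤ 2π, 0 ≤ z ≤ 4.

The integrand, after substitution and multiplying by the volume element, becomes (15r^2cos(θ)^2) · r, so

    ∭_V (∇·F) dV = ∫_0^{2π} ∫_0^{3} ∫_0^{4} (15r^2cos(θ)^2) · r dz dr dθ.

Inner (z from 0 to 4): 60r^3cos(θ)^2.
Middle (r from 0 to 3): 1215cos(θ)^2.
Outer (θ from 0 to 2π): 1215π.

Therefore ∯_{∂V} F · n dS = 1215π.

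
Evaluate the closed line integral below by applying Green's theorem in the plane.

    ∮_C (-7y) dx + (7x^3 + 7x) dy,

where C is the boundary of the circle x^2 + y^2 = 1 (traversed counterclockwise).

Green's theorem converts the closed line integral into a double integral over the enclosed region D:

    ∮_C P dx + Q dy = ∬_D (∂Q/∂x - ∂P/∂y) dA.

Here P = -7y, Q = 7x^3 + 7x, so

    ∂Q/∂x = 21x^2 + 7,    ∂P/∂y = -7,
    ∂Q/∂x - ∂P/∂y = 21x^2 + 14.

D is the region x^2 + y^2 ≤ 1. Evaluating the double integral:

In polar coordinates (x = r cos θ, y = r sin θ, dA = r dr dθ) the integrand becomes 21r^2cos(θ)^2 + 14, so

    ∬_D (21x^2 + 14) dA = ∫_0^{2π} ∫_0^{1} (21r^2cos(θ)^2 + 14) · r dr dθ.

Inner (r from 0 to 1): 21cos(θ)^2/4 + 7.
Outer (θ from 0 to 2π): 77π/4.

Therefore ∮_C P dx + Q dy = 77π/4.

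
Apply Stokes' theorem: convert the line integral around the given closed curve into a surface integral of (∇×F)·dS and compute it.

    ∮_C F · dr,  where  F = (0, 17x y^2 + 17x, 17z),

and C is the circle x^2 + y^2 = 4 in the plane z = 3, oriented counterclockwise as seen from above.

Let S be the flat disk x^2 + y^2 ≤ 4 in the plane z = 3, with upward unit normal n̂ = ẑ. By Stokes' theorem,

    ∮_C F · dr = ∬_S (∇ × F) · n̂ dS = ∬_D (curl F)_z dA,

where D is the disk x^2 + y^2 ≤ 4.

Compute the curl of F = (0, 17x y^2 + 17x, 17z):
    (∇ × F)_x = ∂F_z/∂y - ∂F_y/∂z = 0,
    (∇ × F)_y = ∂F_x/∂z - ∂F_z/∂x = 0,
    (∇ × F)_z = ∂F_y/∂x - ∂F_x/∂y = 17y^2 + 17.

On z = 3, (curl F)_z = 17y^2 + 17.

Convert to polar (x = r cos θ, y = r sin θ, dA = r dr dθ); the integrand becomes 17r^2sin(θ)^2 + 17, so

    ∬_D (curl F)_z dA = ∫_0^{2π} ∫_0^{2} (17r^2sin(θ)^2 + 17) · r dr dθ.

Inner (r from 0 to 2): 68 - 34cos(2θ).
Outer (θ from 0 to 2π): 136π.

Therefore ∮_C F · dr = 136π.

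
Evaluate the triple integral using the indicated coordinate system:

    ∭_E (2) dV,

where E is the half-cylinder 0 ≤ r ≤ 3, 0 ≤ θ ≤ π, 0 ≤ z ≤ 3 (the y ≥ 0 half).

In cylindrical coordinates, x = r cos(θ), y = r sin(θ), z = z, and dV = r dr dθ dz.

The integrand becomes 2, so

    ∭_E (2) dV = ∫_{0}^{π} ∫_{0}^{3} ∫_{0}^{3} (2) · r dz dr dθ.

Inner (z): 6r.
Middle (r from 0 to 3): 27.
Outer (θ): 27π.

Therefore the triple integral equals 27π.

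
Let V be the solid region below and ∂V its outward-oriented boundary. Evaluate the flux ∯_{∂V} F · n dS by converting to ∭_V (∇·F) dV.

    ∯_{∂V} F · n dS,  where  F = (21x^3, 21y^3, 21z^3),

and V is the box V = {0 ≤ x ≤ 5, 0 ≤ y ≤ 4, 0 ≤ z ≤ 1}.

By the divergence theorem,

    ∯_{∂V} F · n dS = ∭_V (∇ · F) dV.

Compute the divergence:
    ∇ · F = ∂F_x/∂x + ∂F_y/∂y + ∂F_z/∂z = 63x^2 + 63y^2 + 63z^2.

V is a rectangular box, so dV = dx dy dz with 0 ≤ x ≤ 5, 0 ≤ y ≤ 4, 0 ≤ z ≤ 1.

Integrate (63x^2 + 63y^2 + 63z^2) over V as an iterated integral:

    ∭_V (∇·F) dV = ∫_0^{5} ∫_0^{4} ∫_0^{1} (63x^2 + 63y^2 + 63z^2) dz dy dx.

Inner (z from 0 to 1): 63x^2 + 63y^2 + 21.
Middle (y from 0 to 4): 252x^2 + 1428.
Outer (x from 0 to 5): 17640.

Therefore ∯_{∂V} F · n dS = 17640.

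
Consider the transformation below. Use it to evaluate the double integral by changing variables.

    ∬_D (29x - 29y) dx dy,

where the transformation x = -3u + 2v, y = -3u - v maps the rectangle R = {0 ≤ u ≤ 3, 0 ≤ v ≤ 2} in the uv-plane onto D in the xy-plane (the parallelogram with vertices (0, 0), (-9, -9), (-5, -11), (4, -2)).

Compute the Jacobian determinant of (x, y) with respect to (u, v):

    ∂(x,y)/∂(u,v) = | -3  2 | = (-3)(-1) - (2)(-3) = 9.
                   | -3  -1 |

Its absolute value is |J| = 9 (the area scaling factor).

Substituting x = -3u + 2v, y = -3u - v into the integrand,

    29x - 29y → 87v,

so the integral becomes

    ∬_R (87v) · |J| du dv = ∫_0^3 ∫_0^2 (783v) dv du.

Inner (v): 1566.
Outer (u): 4698.

Therefore ∬_D (29x - 29y) dx dy = 4698.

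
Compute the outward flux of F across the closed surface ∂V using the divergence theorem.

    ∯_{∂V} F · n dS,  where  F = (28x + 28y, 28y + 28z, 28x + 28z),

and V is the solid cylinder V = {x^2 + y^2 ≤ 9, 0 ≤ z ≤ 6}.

By the divergence theorem,

    ∯_{∂V} F · n dS = ∭_V (∇ · F) dV.

Compute the divergence:
    ∇ · F = ∂F_x/∂x + ∂F_y/∂y + ∂F_z/∂z = 28 + 28 + 28 = 84.

In cylindrical coordinates, x = r cos(θ), y = r sin(θ), z = z, dV = r dr dθ dz, with 0 ≤ r ≤ 3, 0 ≤ θ ≤ 2π, 0 ≤ z ≤ 6.

The integrand, after substitution and multiplying by the volume element, becomes (84) · r, so

    ∭_V (∇·F) dV = ∫_0^{2π} ∫_0^{3} ∫_0^{6} (84) · r dz dr dθ.

Inner (z from 0 to 6): 504r.
Middle (r from 0 to 3): 2268.
Outer (θ from 0 to 2π): 4536π.

Therefore ∯_{∂V} F · n dS = 4536π.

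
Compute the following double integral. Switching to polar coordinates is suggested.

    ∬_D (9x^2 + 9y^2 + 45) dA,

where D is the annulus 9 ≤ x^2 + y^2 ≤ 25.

The region D is 3 ≤ r ≤ 5, 0 ≤ θ ≤ 2π in polar coordinates, where x = r cos(θ), y = r sin(θ), and dA = r dr dθ.

Under the substitution, the integrand becomes 9r^2 + 45, so

    ∬_D (9x^2 + 9y^2 + 45) dA = ∫_{0}^{2π} ∫_{3}^{5} (9r^2 + 45) · r dr dθ.

Inner integral (in r): ∫_{3}^{5} (9r^2 + 45) · r dr = 1584.

Outer integral (in θ): ∫_{0}^{2π} (1584) dθ = 3168π.

Therefore ∬_D (9x^2 + 9y^2 + 45) dA = 3168π.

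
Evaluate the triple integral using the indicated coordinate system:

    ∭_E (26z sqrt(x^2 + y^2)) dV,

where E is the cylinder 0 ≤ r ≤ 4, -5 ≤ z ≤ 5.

In cylindrical coordinates, x = r cos(θ), y = r sin(θ), z = z, and dV = r dr dθ dz.

The integrand becomes 26r z, so

    ∭_E (26z sqrt(x^2 + y^2)) dV = ∫_{0}^{2π} ∫_{0}^{4} ∫_{-5}^{5} (26r z) · r dz dr dθ.

Inner (z): 0.
Middle (r from 0 to 4): 0.
Outer (θ): 0.

Therefore the triple integral equals 0.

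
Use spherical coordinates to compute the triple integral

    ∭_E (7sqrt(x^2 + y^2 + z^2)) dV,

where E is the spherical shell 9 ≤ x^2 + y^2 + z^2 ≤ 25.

In spherical coordinates, x = ρ sin(φ) cos(θ), y = ρ sin(φ) sin(θ), z = ρ cos(φ), and dV = ρ^2 sin(φ) dρ dφ dθ.

The integrand becomes 7ρ, so

    ∭_E (7sqrt(x^2 + y^2 + z^2)) dV = ∫_{0}^{2π} ∫_{0}^{π} ∫_{3}^{5} (7ρ) · ρ^2 sin(φ) dρ dφ dθ.

Inner (ρ): 952sin(φ).
Middle (φ): 1904.
Outer (θ): 3808π.

Therefore the triple integral equals 3808π.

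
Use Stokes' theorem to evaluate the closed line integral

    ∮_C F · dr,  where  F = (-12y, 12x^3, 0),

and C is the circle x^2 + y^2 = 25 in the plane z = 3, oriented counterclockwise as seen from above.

Let S be the flat disk x^2 + y^2 ≤ 25 in the plane z = 3, with upward unit normal n̂ = ẑ. By Stokes' theorem,

    ∮_C F · dr = ∬_S (∇ × F) · n̂ dS = ∬_D (curl F)_z dA,

where D is the disk x^2 + y^2 ≤ 25.

Compute the curl of F = (-12y, 12x^3, 0):
    (∇ × F)_x = ∂F_z/∂y - ∂F_y/∂z = 0,
    (∇ × F)_y = ∂F_x/∂z - ∂F_z/∂x = 0,
    (∇ × F)_z = ∂F_y/∂x - ∂F_x/∂y = 36x^2 + 12.

On z = 3, (curl F)_z = 36x^2 + 12.

Convert to polar (x = r cos θ, y = r sin θ, dA = r dr dθ); the integrand becomes 36r^2cos(θ)^2 + 12, so

    ∬_D (curl F)_z dA = ∫_0^{2π} ∫_0^{5} (36r^2cos(θ)^2 + 12) · r dr dθ.

Inner (r from 0 to 5): 5625cos(θ)^2 + 150.
Outer (θ from 0 to 2π): 5925π.

Therefore ∮_C F · dr = 5925π.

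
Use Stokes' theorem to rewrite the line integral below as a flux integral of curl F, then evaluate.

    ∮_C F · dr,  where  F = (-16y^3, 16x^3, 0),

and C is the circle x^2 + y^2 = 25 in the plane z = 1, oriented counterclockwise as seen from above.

Let S be the flat disk x^2 + y^2 ≤ 25 in the plane z = 1, with upward unit normal n̂ = ẑ. By Stokes' theorem,

    ∮_C F · dr = ∬_S (∇ × F) · n̂ dS = ∬_D (curl F)_z dA,

where D is the disk x^2 + y^2 ≤ 25.

Compute the curl of F = (-16y^3, 16x^3, 0):
    (∇ × F)_x = ∂F_z/∂y - ∂F_y/∂z = 0,
    (∇ × F)_y = ∂F_x/∂z - ∂F_z/∂x = 0,
    (∇ × F)_z = ∂F_y/∂x - ∂F_x/∂y = 48x^2 + 48y^2.

On z = 1, (curl F)_z = 48x^2 + 48y^2.

Convert to polar (x = r cos θ, y = r sin θ, dA = r dr dθ); the integrand becomes 48r^2, so

    ∬_D (curl F)_z dA = ∫_0^{2π} ∫_0^{5} (48r^2) · r dr dθ.

Inner (r from 0 to 5): 7500.
Outer (θ from 0 to 2π): 15000π.

Therefore ∮_C F · dr = 15000π.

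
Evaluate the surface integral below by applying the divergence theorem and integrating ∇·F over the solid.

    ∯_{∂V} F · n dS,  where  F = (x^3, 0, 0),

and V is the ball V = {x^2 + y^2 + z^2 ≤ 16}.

By the divergence theorem,

    ∯_{∂V} F · n dS = ∭_V (∇ · F) dV.

Compute the divergence:
    ∇ · F = ∂F_x/∂x + ∂F_y/∂y + ∂F_z/∂z = 3x^2 + 0 + 0 = 3x^2.

In spherical coordinates, x = ρ sin(φ) cos(θ), y = ρ sin(φ) sin(θ), z = ρ cos(φ), dV = ρ^2 sin(φ) dρ dφ dθ, with 0 ≤ ρ ≤ 4, 0 ≤ φ ≤ π, 0 ≤ θ ≤ 2π.

The integrand, after substitution and multiplying by the volume element, becomes (3ρ^2sin(φ)^2cos(θ)^2) · ρ^2 sin(φ), so

    ∭_V (∇·F) dV = ∫_0^{2π} ∫_0^{π} ∫_0^{4} (3ρ^2sin(φ)^2cos(θ)^2) · ρ^2 sin(φ) dρ dφ dθ.

Inner (ρ from 0 to 4): 3072sin(φ)^3cos(θ)^2/5.
Middle (φ from 0 to π): 4096cos(θ)^2/5.
Outer (θ from 0 to 2π): 4096π/5.

Therefore ∯_{∂V} F · n dS = 4096π/5.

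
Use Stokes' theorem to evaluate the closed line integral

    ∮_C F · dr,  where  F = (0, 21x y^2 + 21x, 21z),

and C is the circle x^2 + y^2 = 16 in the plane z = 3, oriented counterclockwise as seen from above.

Let S be the flat disk x^2 + y^2 ≤ 16 in the plane z = 3, with upward unit normal n̂ = ẑ. By Stokes' theorem,

    ∮_C F · dr = ∬_S (∇ × F) · n̂ dS = ∬_D (curl F)_z dA,

where D is the disk x^2 + y^2 ≤ 16.

Compute the curl of F = (0, 21x y^2 + 21x, 21z):
    (∇ × F)_x = ∂F_z/∂y - ∂F_y/∂z = 0,
    (∇ × F)_y = ∂F_x/∂z - ∂F_z/∂x = 0,
    (∇ × F)_z = ∂F_y/∂x - ∂F_x/∂y = 21y^2 + 21.

On z = 3, (curl F)_z = 21y^2 + 21.

Convert to polar (x = r cos θ, y = r sin θ, dA = r dr dθ); the integrand becomes 21r^2sin(θ)^2 + 21, so

    ∬_D (curl F)_z dA = ∫_0^{2π} ∫_0^{4} (21r^2sin(θ)^2 + 21) · r dr dθ.

Inner (r from 0 to 4): 1344sin(θ)^2 + 168.
Outer (θ from 0 to 2π): 1680π.

Therefore ∮_C F · dr = 1680π.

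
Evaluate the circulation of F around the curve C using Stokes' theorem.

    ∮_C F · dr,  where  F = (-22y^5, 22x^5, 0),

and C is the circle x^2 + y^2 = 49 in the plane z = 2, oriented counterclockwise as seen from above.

Let S be the flat disk x^2 + y^2 ≤ 49 in the plane z = 2, with upward unit normal n̂ = ẑ. By Stokes' theorem,

    ∮_C F · dr = ∬_S (∇ × F) · n̂ dS = ∬_D (curl F)_z dA,

where D is the disk x^2 + y^2 ≤ 49.

Compute the curl of F = (-22y^5, 22x^5, 0):
    (∇ × F)_x = ∂F_z/∂y - ∂F_y/∂z = 0,
    (∇ × F)_y = ∂F_x/∂z - ∂F_z/∂x = 0,
    (∇ × F)_z = ∂F_y/∂x - ∂F_x/∂y = 110x^4 + 110y^4.

On z = 2, (curl F)_z = 110x^4 + 110y^4.

Convert to polar (x = r cos θ, y = r sin θ, dA = r dr dθ); the integrand becomes 110r^4(sin(θ)^4 + cos(θ)^4), so

    ∬_D (curl F)_z dA = ∫_0^{2π} ∫_0^{7} (110r^4(sin(θ)^4 + cos(θ)^4)) · r dr dθ.

Inner (r from 0 to 7): 6470695sin(θ)^4/3 + 6470695cos(θ)^4/3.
Outer (θ from 0 to 2π): 6470695π/2.

Therefore ∮_C F · dr = 6470695π/2.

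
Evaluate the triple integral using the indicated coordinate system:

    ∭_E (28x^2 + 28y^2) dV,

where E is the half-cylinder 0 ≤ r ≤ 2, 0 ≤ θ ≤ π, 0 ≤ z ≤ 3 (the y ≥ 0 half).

In cylindrical coordinates, x = r cos(θ), y = r sin(θ), z = z, and dV = r dr dθ dz.

The integrand becomes 28r^2, so

    ∭_E (28x^2 + 28y^2) dV = ∫_{0}^{π} ∫_{0}^{2} ∫_{0}^{3} (28r^2) · r dz dr dθ.

Inner (z): 84r^3.
Middle (r from 0 to 2): 336.
Outer (θ): 336π.

Therefore the triple integral equals 336π.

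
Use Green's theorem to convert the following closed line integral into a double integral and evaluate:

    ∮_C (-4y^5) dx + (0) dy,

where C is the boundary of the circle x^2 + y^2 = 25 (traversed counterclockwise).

Green's theorem converts the closed line integral into a double integral over the enclosed region D:

    ∮_C P dx + Q dy = ∬_D (∂Q/∂x - ∂P/∂y) dA.

Here P = -4y^5, Q = 0, so

    ∂Q/∂x = 0,    ∂P/∂y = -20y^4,
    ∂Q/∂x - ∂P/∂y = 20y^4.

D is the region x^2 + y^2 ≤ 25. Evaluating the double integral:

In polar coordinates (x = r cos θ, y = r sin θ, dA = r dr dθ) the integrand becomes 20r^4sin(θ)^4, so

    ∬_D (20y^4) dA = ∫_0^{2π} ∫_0^{5} (20r^4sin(θ)^4) · r dr dθ.

Inner (r from 0 to 5): 156250sin(θ)^4/3.
Outer (θ from 0 to 2π): 78125π/2.

Therefore ∮_C P dx + Q dy = 78125π/2.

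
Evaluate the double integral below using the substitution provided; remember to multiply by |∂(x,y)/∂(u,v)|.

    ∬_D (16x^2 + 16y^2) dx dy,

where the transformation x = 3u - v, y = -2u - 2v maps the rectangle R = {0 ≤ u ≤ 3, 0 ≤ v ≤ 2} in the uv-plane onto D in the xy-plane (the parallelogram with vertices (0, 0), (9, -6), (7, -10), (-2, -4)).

Compute the Jacobian determinant of (x, y) with respect to (u, v):

    ∂(x,y)/∂(u,v) = | 3  -1 | = (3)(-2) - (-1)(-2) = -8.
                   | -2  -2 |

Its absolute value is |J| = 8 (the area scaling factor).

Substituting x = 3u - v, y = -2u - 2v into the integrand,

    16x^2 + 16y^2 → 208u^2 + 32u v + 80v^2,

so the integral becomes

    ∬_R (208u^2 + 32u v + 80v^2) · |J| du dv = ∫_0^3 ∫_0^2 (1664u^2 + 256u v + 640v^2) dv du.

Inner (v): 3328u^2 + 512u + 5120/3.
Outer (u): 37376.

Therefore ∬_D (16x^2 + 16y^2) dx dy = 37376.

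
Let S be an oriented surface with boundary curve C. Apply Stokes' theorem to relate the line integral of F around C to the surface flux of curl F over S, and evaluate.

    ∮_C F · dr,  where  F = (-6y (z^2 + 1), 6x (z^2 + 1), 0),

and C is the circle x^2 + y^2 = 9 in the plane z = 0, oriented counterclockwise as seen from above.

Let S be the flat disk x^2 + y^2 ≤ 9 in the plane z = 0, with upward unit normal n̂ = ẑ. By Stokes' theorem,

    ∮_C F · dr = ∬_S (∇ × F) · n̂ dS = ∬_D (curl F)_z dA,

where D is the disk x^2 + y^2 ≤ 9.

Compute the curl of F = (-6y (z^2 + 1), 6x (z^2 + 1), 0):
    (∇ × F)_x = ∂F_z/∂y - ∂F_y/∂z = -12x z,
    (∇ × F)_y = ∂F_x/∂z - ∂F_z/∂x = -12y z,
    (∇ × F)_z = ∂F_y/∂x - ∂F_x/∂y = 12z^2 + 12.

On z = 0, (curl F)_z = 12.

Convert to polar (x = r cos θ, y = r sin θ, dA = r dr dθ); the integrand becomes 12, so

    ∬_D (curl F)_z dA = ∫_0^{2π} ∫_0^{3} (12) · r dr dθ.

Inner (r from 0 to 3): 54.
Outer (θ from 0 to 2π): 108π.

Therefore ∮_C F · dr = 108π.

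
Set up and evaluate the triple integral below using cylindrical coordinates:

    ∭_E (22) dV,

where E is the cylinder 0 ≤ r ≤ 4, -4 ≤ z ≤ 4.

In cylindrical coordinates, x = r cos(θ), y = r sin(θ), z = z, and dV = r dr dθ dz.

The integrand becomes 22, so

    ∭_E (22) dV = ∫_{0}^{2π} ∫_{0}^{4} ∫_{-4}^{4} (22) · r dz dr dθ.

Inner (z): 176r.
Middle (r from 0 to 4): 1408.
Outer (θ): 2816π.

Therefore the triple integral equals 2816π.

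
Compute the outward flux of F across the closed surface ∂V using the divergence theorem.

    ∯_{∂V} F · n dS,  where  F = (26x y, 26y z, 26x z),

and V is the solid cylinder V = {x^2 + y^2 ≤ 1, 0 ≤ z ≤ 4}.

By the divergence theorem,

    ∯_{∂V} F · n dS = ∭_V (∇ · F) dV.

Compute the divergence:
    ∇ · F = ∂F_x/∂x + ∂F_y/∂y + ∂F_z/∂z = 26y + 26z + 26x = 26x + 26y + 26z.

In cylindrical coordinates, x = r cos(θ), y = r sin(θ), z = z, dV = r dr dθ dz, with 0 ≤ r ≤ 1, 0 ≤ θ ≤ 2π, 0 ≤ z ≤ 4.

The integrand, after substitution and multiplying by the volume element, becomes (26sqrt(2)r sin(θ + π/4) + 26z) · r, so

    ∭_V (∇·F) dV = ∫_0^{2π} ∫_0^{1} ∫_0^{4} (26sqrt(2)r sin(θ + π/4) + 26z) · r dz dr dθ.

Inner (z from 0 to 4): 104r (sqrt(2)r sin(θ + π/4) + 2).
Middle (r from 0 to 1): 104sqrt(2)sin(θ + π/4)/3 + 104.
Outer (θ from 0 to 2π): 208π.

Therefore ∯_{∂V} F · n dS = 208π.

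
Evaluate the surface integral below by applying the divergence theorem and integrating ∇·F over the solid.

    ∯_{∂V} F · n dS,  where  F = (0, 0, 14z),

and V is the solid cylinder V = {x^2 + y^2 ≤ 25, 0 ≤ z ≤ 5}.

By the divergence theorem,

    ∯_{∂V} F · n dS = ∭_V (∇ · F) dV.

Compute the divergence:
    ∇ · F = ∂F_x/∂x + ∂F_y/∂y + ∂F_z/∂z = 0 + 0 + 14 = 14.

In cylindrical coordinates, x = r cos(θ), y = r sin(θ), z = z, dV = r dr dθ dz, with 0 ≤ r ≤ 5, 0 ≤ θ ≤ 2π, 0 ≤ z ≤ 5.

The integrand, after substitution and multiplying by the volume element, becomes (14) · r, so

    ∭_V (∇·F) dV = ∫_0^{2π} ∫_0^{5} ∫_0^{5} (14) · r dz dr dθ.

Inner (z from 0 to 5): 70r.
Middle (r from 0 to 5): 875.
Outer (θ from 0 to 2π): 1750π.

Therefore ∯_{∂V} F · n dS = 1750π.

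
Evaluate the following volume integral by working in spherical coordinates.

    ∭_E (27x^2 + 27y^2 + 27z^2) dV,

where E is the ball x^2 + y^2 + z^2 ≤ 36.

In spherical coordinates, x = ρ sin(φ) cos(θ), y = ρ sin(φ) sin(θ), z = ρ cos(φ), and dV = ρ^2 sin(φ) dρ dφ dθ.

The integrand becomes 27ρ^2, so

    ∭_E (27x^2 + 27y^2 + 27z^2) dV = ∫_{0}^{2π} ∫_{0}^{π} ∫_{0}^{6} (27ρ^2) · ρ^2 sin(φ) dρ dφ dθ.

Inner (ρ): 209952sin(φ)/5.
Middle (φ): 419904/5.
Outer (θ): 839808π/5.

Therefore the triple integral equals 839808π/5.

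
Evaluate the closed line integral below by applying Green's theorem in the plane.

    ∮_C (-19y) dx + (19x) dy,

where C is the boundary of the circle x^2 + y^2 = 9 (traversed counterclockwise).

Green's theorem converts the closed line integral into a double integral over the enclosed region D:

    ∮_C P dx + Q dy = ∬_D (∂Q/∂x - ∂P/∂y) dA.

Here P = -19y, Q = 19x, so

    ∂Q/∂x = 19,    ∂P/∂y = -19,
    ∂Q/∂x - ∂P/∂y = 38.

D is the region x^2 + y^2 ≤ 9. Evaluating the double integral:

In polar coordinates (x = r cos θ, y = r sin θ, dA = r dr dθ) the integrand becomes 38, so

    ∬_D (38) dA = ∫_0^{2π} ∫_0^{3} (38) · r dr dθ.

Inner (r from 0 to 3): 171.
Outer (θ from 0 to 2π): 342π.

Therefore ∮_C P dx + Q dy = 342π.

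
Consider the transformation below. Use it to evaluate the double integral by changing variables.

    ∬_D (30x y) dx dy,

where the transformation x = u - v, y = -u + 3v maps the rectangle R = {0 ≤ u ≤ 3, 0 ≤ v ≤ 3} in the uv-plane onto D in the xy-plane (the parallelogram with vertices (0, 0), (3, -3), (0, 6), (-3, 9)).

Compute the Jacobian determinant of (x, y) with respect to (u, v):

    ∂(x,y)/∂(u,v) = | 1  -1 | = (1)(3) - (-1)(-1) = 2.
                   | -1  3 |

Its absolute value is |J| = 2 (the area scaling factor).

Substituting x = u - v, y = -u + 3v into the integrand,

    30x y → -30u^2 + 120u v - 90v^2,

so the integral becomes

    ∬_R (-30u^2 + 120u v - 90v^2) · |J| du dv = ∫_0^3 ∫_0^3 (-60u^2 + 240u v - 180v^2) dv du.

Inner (v): -180u^2 + 1080u - 1620.
Outer (u): -1620.

Therefore ∬_D (30x y) dx dy = -1620.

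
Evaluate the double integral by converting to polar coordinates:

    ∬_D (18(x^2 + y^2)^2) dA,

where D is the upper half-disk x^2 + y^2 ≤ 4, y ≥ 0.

The region D is 0 ≤ r ≤ 2, 0 ≤ θ ≤ π in polar coordinates, where x = r cos(θ), y = r sin(θ), and dA = r dr dθ.

Under the substitution, the integrand becomes 18r^4, so

    ∬_D (18(x^2 + y^2)^2) dA = ∫_{0}^{π} ∫_{0}^{2} (18r^4) · r dr dθ.

Inner integral (in r): ∫_{0}^{2} (18r^4) · r dr = 192.

Outer integral (in θ): ∫_{0}^{π} (192) dθ = 192π.

Therefore ∬_D (18(x^2 + y^2)^2) dA = 192π.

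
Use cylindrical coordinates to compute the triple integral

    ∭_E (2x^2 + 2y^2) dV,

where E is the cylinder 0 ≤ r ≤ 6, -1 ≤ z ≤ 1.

In cylindrical coordinates, x = r cos(θ), y = r sin(θ), z = z, and dV = r dr dθ dz.

The integrand becomes 2r^2, so

    ∭_E (2x^2 + 2y^2) dV = ∫_{0}^{2π} ∫_{0}^{6} ∫_{-1}^{1} (2r^2) · r dz dr dθ.

Inner (z): 4r^3.
Middle (r from 0 to 6): 1296.
Outer (θ): 2592π.

Therefore the triple integral equals 2592π.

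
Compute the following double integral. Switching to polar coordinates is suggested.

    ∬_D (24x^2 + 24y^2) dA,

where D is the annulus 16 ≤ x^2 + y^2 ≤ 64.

The region D is 4 ≤ r ≤ 8, 0 ≤ θ ≤ 2π in polar coordinates, where x = r cos(θ), y = r sin(θ), and dA = r dr dθ.

Under the substitution, the integrand becomes 24r^2, so

    ∬_D (24x^2 + 24y^2) dA = ∫_{0}^{2π} ∫_{4}^{8} (24r^2) · r dr dθ.

Inner integral (in r): ∫_{4}^{8} (24r^2) · r dr = 23040.

Outer integral (in θ): ∫_{0}^{2π} (23040) dθ = 46080π.

Therefore ∬_D (24x^2 + 24y^2) dA = 46080π.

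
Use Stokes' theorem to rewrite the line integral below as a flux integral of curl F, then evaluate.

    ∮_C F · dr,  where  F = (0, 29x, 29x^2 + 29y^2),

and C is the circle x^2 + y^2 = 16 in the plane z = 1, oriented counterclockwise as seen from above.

Let S be the flat disk x^2 + y^2 ≤ 16 in the plane z = 1, with upward unit normal n̂ = ẑ. By Stokes' theorem,

    ∮_C F · dr = ∬_S (∇ × F) · n̂ dS = ∬_D (curl F)_z dA,

where D is the disk x^2 + y^2 ≤ 16.

Compute the curl of F = (0, 29x, 29x^2 + 29y^2):
    (∇ × F)_x = ∂F_z/∂y - ∂F_y/∂z = 58y,
    (∇ × F)_y = ∂F_x/∂z - ∂F_z/∂x = -58x,
    (∇ × F)_z = ∂F_y/∂x - ∂F_x/∂y = 29.

On z = 1, (curl F)_z = 29.

Convert to polar (x = r cos θ, y = r sin θ, dA = r dr dθ); the integrand becomes 29, so

    ∬_D (curl F)_z dA = ∫_0^{2π} ∫_0^{4} (29) · r dr dθ.

Inner (r from 0 to 4): 232.
Outer (θ from 0 to 2π): 464π.

Therefore ∮_C F · dr = 464π.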